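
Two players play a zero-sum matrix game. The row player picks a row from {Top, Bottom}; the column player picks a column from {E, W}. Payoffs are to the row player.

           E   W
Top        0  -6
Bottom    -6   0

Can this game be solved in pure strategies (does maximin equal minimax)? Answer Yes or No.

Row minima: Top → -6, Bottom → -6; maximin = -6.
Column maxima: E → 0, W → 0; minimax = 0.
-6 ≠ 0, so no pure-strategy equilibrium exists.

No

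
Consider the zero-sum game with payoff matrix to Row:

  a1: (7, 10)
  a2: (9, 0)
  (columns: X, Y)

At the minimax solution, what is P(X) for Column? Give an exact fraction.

5/6

Row minima: a1 → 7, a2 → 0; maximin = 7.
Column maxima: X → 9, Y → 10; minimax = 9.
7 ≠ 9, so there is no saddle point; optimal play is mixed.
Let Row play a1 with probability p. Expected payoff against X: 7p + 9(1−p) = −2p + 9; against Y: 10p + 0(1−p) = 10p.
Setting these equal: −2p + 9 = 10p ⇒ −12p = -9 ⇒ p = 3/4, and the value is (-2)·(3/4) + 9 = 15/2.
For Column: with q = P(X), equating a1's and a2's payoffs gives −3q + 10 = 9q ⇒ q = 5/6.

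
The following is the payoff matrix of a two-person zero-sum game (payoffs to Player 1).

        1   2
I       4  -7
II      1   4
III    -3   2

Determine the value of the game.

Row minima: I → -7, II → 1, III → -3; maximin = 1.
Column maxima: 1 → 4, 2 → 4; minimax = 4.
1 ≠ 4, so there is no saddle point; optimal play is mixed.
III is strictly dominated by II, so Player 1 never plays it.
On the remaining 2×2 (I, II vs 1, 2):
Let Player 1 play I with probability p. Expected payoff against 1: 4p + 1(1−p) = 3p + 1; against 2: (-7)p + 4(1−p) = −11p + 4.
Setting these equal: 3p + 1 = −11p + 4 ⇒ 14p = 3 ⇒ p = 3/14, and the value is (3)·(3/14) + 1 = 23/14.
For Player 2: with q = P(1), equating I's and II's payoffs gives 11q − 7 = −3q + 4 ⇒ q = 11/14.

23/14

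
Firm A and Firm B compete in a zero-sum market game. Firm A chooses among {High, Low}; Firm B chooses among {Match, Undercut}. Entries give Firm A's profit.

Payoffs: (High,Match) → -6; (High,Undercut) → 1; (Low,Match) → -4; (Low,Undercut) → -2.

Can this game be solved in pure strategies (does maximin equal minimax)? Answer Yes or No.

Yes

Row minima: High → -6, Low → -4; maximin = -4.
Column maxima: Match → -4, Undercut → 1; minimax = -4.
maximin = minimax = -4, so a saddle point exists.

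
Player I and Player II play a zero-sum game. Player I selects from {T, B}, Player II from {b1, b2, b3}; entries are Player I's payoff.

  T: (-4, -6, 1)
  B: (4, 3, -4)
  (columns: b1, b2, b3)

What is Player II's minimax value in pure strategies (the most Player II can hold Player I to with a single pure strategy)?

1

Column maxima: b1 → 4, b2 → 3, b3 → 1.
The smallest of these is 1.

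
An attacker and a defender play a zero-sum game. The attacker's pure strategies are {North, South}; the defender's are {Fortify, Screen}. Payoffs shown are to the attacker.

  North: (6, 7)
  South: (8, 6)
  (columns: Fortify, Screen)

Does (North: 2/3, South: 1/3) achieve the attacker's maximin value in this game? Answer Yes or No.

Yes

Against Fortify this mix gives (2/3)·6 + (1/3)·8 = 20/3.
Against Screen this mix gives (2/3)·7 + (1/3)·6 = 20/3.
All of the defender's active replies (Fortify, Screen) yield 20/3, and no column does worse for the attacker. The mix makes the defender indifferent and guarantees 20/3, so it is optimal.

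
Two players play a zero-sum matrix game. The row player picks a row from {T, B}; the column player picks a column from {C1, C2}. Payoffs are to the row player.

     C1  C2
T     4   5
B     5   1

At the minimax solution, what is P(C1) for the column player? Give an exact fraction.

Row minima: T → 4, B → 1; maximin = 4.
Column maxima: C1 → 5, C2 → 5; minimax = 5.
4 ≠ 5, so there is no saddle point; optimal play is mixed.
Let the row player play T with probability p. Expected payoff against C1: 4p + 5(1−p) = −p + 5; against C2: 5p + 1(1−p) = 4p + 1.
Setting these equal: −p + 5 = 4p + 1 ⇒ −5p = -4 ⇒ p = 4/5, and the value is (-1)·(4/5) + 5 = 21/5.
For the column player: with q = P(C1), equating T's and B's payoffs gives −q + 5 = 4q + 1 ⇒ q = 4/5.

4/5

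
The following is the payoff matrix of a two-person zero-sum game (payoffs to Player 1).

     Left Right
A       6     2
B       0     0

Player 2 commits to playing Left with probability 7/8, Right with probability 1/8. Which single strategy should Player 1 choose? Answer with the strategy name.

Expected payoff of A: (7/8)·6 + (1/8)·2 = 11/2.
Expected payoff of B: (7/8)·0 + (1/8)·0 = 0.
The largest is 11/2, so Player 1's best response is A.

A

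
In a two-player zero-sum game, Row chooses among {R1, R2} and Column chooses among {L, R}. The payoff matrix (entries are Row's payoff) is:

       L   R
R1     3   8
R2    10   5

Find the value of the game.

13/2

Row minima: R1 → 3, R2 → 5; maximin = 5.
Column maxima: L → 10, R → 8; minimax = 8.
5 ≠ 8, so there is no saddle point; optimal play is mixed.
Let Row play R1 with probability p. Expected payoff against L: 3p + 10(1−p) = −7p + 10; against R: 8p + 5(1−p) = 3p + 5.
Setting these equal: −7p + 10 = 3p + 5 ⇒ −10p = -5 ⇒ p = 1/2, and the value is (-7)·(1/2) + 10 = 13/2.
For Column: with q = P(L), equating R1's and R2's payoffs gives −5q + 8 = 5q + 5 ⇒ q = 3/10.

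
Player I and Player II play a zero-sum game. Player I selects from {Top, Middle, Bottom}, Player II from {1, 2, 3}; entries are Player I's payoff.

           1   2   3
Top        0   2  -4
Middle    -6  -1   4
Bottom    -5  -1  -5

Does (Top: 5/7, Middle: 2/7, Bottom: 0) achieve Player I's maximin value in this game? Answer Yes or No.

Yes

Against 1 this mix gives (5/7)·0 + (2/7)·(-6) = -12/7.
Against 2 this mix gives (5/7)·2 + (2/7)·(-1) = 8/7.
Against 3 this mix gives (5/7)·(-4) + (2/7)·4 = -12/7.
All of Player II's active replies (1, 3) yield -12/7, and no column does worse for Player I. The mix makes Player II indifferent and guarantees -12/7, so it is optimal.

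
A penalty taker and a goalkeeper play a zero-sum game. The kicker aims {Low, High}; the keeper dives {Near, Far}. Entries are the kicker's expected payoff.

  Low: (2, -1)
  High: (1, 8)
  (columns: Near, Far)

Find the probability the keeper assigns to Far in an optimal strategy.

Row minima: Low → -1, High → 1; maximin = 1.
Column maxima: Near → 2, Far → 8; minimax = 2.
1 ≠ 2, so there is no saddle point; optimal play is mixed.
Let the kicker play Low with probability p. Expected payoff against Near: 2p + 1(1−p) = p + 1; against Far: (-1)p + 8(1−p) = −9p + 8.
Setting these equal: p + 1 = −9p + 8 ⇒ 10p = 7 ⇒ p = 7/10, and the value is (1)·(7/10) + 1 = 17/10.
For the keeper: with q = P(Near), equating Low's and High's payoffs gives 3q − 1 = −7q + 8 ⇒ q = 9/10.

1/10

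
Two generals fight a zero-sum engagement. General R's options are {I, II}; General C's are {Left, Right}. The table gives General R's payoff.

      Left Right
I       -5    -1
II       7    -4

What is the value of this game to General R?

Row minima: I → -5, II → -4; maximin = -4.
Column maxima: Left → 7, Right → -1; minimax = -1.
-4 ≠ -1, so there is no saddle point; optimal play is mixed.
Let General R play I with probability p. Expected payoff against Left: (-5)p + 7(1−p) = −12p + 7; against Right: (-1)p + (-4)(1−p) = 3p − 4.
Setting these equal: −12p + 7 = 3p − 4 ⇒ −15p = -11 ⇒ p = 11/15, and the value is (-12)·(11/15) + 7 = -9/5.
For General C: with q = P(Left), equating I's and II's payoffs gives −4q − 1 = 11q − 4 ⇒ q = 1/5.

-9/5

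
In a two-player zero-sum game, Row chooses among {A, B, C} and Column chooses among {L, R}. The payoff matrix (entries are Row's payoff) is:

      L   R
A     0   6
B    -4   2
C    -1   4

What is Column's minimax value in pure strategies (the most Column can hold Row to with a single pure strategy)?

Column maxima: L → 0, R → 6.
The smallest of these is 0.

0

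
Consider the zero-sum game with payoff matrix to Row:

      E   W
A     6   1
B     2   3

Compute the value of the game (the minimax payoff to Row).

8/3

Row minima: A → 1, B → 2; maximin = 2.
Column maxima: E → 6, W → 3; minimax = 3.
2 ≠ 3, so there is no saddle point; optimal play is mixed.
Let Row play A with probability p. Expected payoff against E: 6p + 2(1−p) = 4p + 2; against W: 1p + 3(1−p) = −2p + 3.
Setting these equal: 4p + 2 = −2p + 3 ⇒ 6p = 1 ⇒ p = 1/6, and the value is (4)·(1/6) + 2 = 8/3.
For Column: with q = P(E), equating A's and B's payoffs gives 5q + 1 = −q + 3 ⇒ q = 1/3.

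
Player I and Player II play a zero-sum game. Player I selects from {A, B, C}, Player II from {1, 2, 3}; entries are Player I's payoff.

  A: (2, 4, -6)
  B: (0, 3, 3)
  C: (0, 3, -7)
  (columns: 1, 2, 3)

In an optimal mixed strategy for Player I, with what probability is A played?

Row minima: A → -6, B → 0, C → -7; maximin = 0.
Column maxima: 1 → 2, 2 → 4, 3 → 3; minimax = 2.
0 ≠ 2, so there is no saddle point; optimal play is mixed.
C is strictly dominated by A, so Player I never plays it.
2 is strictly dominated by 1 (it gives Player I strictly more in every row), so Player II never plays it.
On the remaining 2×2 (A, B vs 1, 3):
Let Player I play A with probability p. Expected payoff against 1: 2p + 0(1−p) = 2p; against 3: (-6)p + 3(1−p) = −9p + 3.
Setting these equal: 2p = −9p + 3 ⇒ 11p = 3 ⇒ p = 3/11, and the value is (2)·(3/11) = 6/11.
For Player II: with q = P(1), equating A's and B's payoffs gives 8q − 6 = −3q + 3 ⇒ q = 9/11.

3/11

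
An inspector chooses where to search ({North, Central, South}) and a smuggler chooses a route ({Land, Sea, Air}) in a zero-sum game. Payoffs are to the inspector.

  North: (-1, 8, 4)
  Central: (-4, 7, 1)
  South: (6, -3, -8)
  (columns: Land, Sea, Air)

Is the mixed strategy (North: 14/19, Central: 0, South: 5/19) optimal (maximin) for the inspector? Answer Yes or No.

Against Land this mix gives (14/19)·(-1) + (5/19)·6 = 16/19.
Against Sea this mix gives (14/19)·8 + (5/19)·(-3) = 97/19.
Against Air this mix gives (14/19)·4 + (5/19)·(-8) = 16/19.
All of the smuggler's active replies (Land, Air) yield 16/19, and no column does worse for the inspector. The mix makes the smuggler indifferent and guarantees 16/19, so it is optimal.

Yes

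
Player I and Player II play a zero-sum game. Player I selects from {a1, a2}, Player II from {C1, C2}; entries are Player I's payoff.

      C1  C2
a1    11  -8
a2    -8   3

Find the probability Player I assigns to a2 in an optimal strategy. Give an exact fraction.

Row minima: a1 → -8, a2 → -8; maximin = -8.
Column maxima: C1 → 11, C2 → 3; minimax = 3.
-8 ≠ 3, so there is no saddle point; optimal play is mixed.
Let Player I play a1 with probability p. Expected payoff against C1: 11p + (-8)(1−p) = 19p − 8; against C2: (-8)p + 3(1−p) = −11p + 3.
Setting these equal: 19p − 8 = −11p + 3 ⇒ 30p = 11 ⇒ p = 11/30, and the value is (19)·(11/30) − 8 = -31/30.
For Player II: with q = P(C1), equating a1's and a2's payoffs gives 19q − 8 = −11q + 3 ⇒ q = 11/30.

19/30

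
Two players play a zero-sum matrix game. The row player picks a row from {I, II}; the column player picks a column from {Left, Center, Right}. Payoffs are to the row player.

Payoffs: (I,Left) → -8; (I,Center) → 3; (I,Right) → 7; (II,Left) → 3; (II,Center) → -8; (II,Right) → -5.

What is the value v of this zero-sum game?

Row minima: I → -8, II → -8; maximin = -8.
Column maxima: Left → 3, Center → 3, Right → 7; minimax = 3.
-8 ≠ 3, so there is no saddle point; optimal play is mixed.
Right is strictly dominated by Center (it gives the row player strictly more in every row), so the column player never plays it.
On the remaining 2×2 (I, II vs Left, Center):
Let the row player play I with probability p. Expected payoff against Left: (-8)p + 3(1−p) = −11p + 3; against Center: 3p + (-8)(1−p) = 11p − 8.
Setting these equal: −11p + 3 = 11p − 8 ⇒ −22p = -11 ⇒ p = 1/2, and the value is (-11)·(1/2) + 3 = -5/2.
For the column player: with q = P(Left), equating I's and II's payoffs gives −11q + 3 = 11q − 8 ⇒ q = 1/2.

-5/2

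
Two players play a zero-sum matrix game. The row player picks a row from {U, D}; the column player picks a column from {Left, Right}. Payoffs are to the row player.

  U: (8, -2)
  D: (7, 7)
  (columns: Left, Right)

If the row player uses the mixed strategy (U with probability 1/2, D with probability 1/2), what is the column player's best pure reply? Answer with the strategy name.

Right

If the column player plays Left, the row player's expected payoff is (1/2)·8 + (1/2)·7 = 15/2.
If the column player plays Right, the row player's expected payoff is (1/2)·(-2) + (1/2)·7 = 5/2.
The column player minimizes the row player's payoff; the smallest is 5/2, so the best response is Right.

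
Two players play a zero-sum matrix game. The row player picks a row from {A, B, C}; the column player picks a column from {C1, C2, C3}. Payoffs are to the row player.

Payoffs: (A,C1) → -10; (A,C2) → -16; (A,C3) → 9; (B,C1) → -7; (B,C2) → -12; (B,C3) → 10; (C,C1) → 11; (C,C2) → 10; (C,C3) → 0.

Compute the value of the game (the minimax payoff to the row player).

25/8

Row minima: A → -16, B → -12, C → 0; maximin = 0.
Column maxima: C1 → 11, C2 → 10, C3 → 10; minimax = 10.
0 ≠ 10, so there is no saddle point; optimal play is mixed.
A is strictly dominated by B, so the row player never plays it.
C1 is strictly dominated by C2 (it gives the row player strictly more in every row), so the column player never plays it.
On the remaining 2×2 (B, C vs C2, C3):
Let the row player play B with probability p. Expected payoff against C2: (-12)p + 10(1−p) = −22p + 10; against C3: 10p + 0(1−p) = 10p.
Setting these equal: −22p + 10 = 10p ⇒ −32p = -10 ⇒ p = 5/16, and the value is (-22)·(5/16) + 10 = 25/8.
For the column player: with q = P(C2), equating B's and C's payoffs gives −22q + 10 = 10q ⇒ q = 5/16.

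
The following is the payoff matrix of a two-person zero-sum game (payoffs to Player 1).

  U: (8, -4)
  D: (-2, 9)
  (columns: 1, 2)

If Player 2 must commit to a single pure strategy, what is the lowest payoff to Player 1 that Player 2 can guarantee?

8

Column maxima: 1 → 8, 2 → 9.
The smallest of these is 8.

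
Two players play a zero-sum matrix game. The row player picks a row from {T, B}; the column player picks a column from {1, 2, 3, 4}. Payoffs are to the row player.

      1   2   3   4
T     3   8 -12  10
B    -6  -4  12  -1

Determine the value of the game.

Row minima: T → -12, B → -6; maximin = -6.
Column maxima: 1 → 3, 2 → 8, 3 → 12, 4 → 10; minimax = 3.
-6 ≠ 3, so there is no saddle point; optimal play is mixed.
2 is strictly dominated by 1 (it gives the row player strictly more in every row), so the column player never plays it.
4 is strictly dominated by 1 (it gives the row player strictly more in every row), so the column player never plays it.
On the remaining 2×2 (T, B vs 1, 3):
Let the row player play T with probability p. Expected payoff against 1: 3p + (-6)(1−p) = 9p − 6; against 3: (-12)p + 12(1−p) = −24p + 12.
Setting these equal: 9p − 6 = −24p + 12 ⇒ 33p = 18 ⇒ p = 6/11, and the value is (9)·(6/11) − 6 = -12/11.
For the column player: with q = P(1), equating T's and B's payoffs gives 15q − 12 = −18q + 12 ⇒ q = 8/11.

-12/11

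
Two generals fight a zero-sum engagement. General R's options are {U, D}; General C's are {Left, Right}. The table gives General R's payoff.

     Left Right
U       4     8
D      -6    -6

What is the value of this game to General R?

4

Row minima: U → 4, D → -6; maximin = 4.
Column maxima: Left → 4, Right → 8; minimax = 4.
Since maximin = minimax = 4, there is a saddle point and the value is 4.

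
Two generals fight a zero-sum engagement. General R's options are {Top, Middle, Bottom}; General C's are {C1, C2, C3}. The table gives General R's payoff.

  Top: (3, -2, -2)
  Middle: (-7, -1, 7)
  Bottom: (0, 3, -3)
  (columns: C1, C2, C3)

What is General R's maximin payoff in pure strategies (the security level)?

-2

Row minima: Top → -2, Middle → -7, Bottom → -3.
The best of these is -2.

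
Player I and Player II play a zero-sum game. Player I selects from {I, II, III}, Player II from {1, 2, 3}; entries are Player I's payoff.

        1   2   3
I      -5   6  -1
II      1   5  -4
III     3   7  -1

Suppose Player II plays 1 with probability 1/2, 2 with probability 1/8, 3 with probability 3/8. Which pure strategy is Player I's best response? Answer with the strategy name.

III

Expected payoff of I: (1/2)·(-5) + (1/8)·6 + (3/8)·(-1) = -17/8.
Expected payoff of II: (1/2)·1 + (1/8)·5 + (3/8)·(-4) = -3/8.
Expected payoff of III: (1/2)·3 + (1/8)·7 + (3/8)·(-1) = 2.
The largest is 2, so Player I's best response is III.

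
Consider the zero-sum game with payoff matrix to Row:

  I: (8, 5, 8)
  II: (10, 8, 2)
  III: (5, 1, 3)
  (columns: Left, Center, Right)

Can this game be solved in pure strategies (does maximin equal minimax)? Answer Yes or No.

Row minima: I → 5, II → 2, III → 1; maximin = 5.
Column maxima: Left → 10, Center → 8, Right → 8; minimax = 8.
5 ≠ 8, so no pure-strategy equilibrium exists.

No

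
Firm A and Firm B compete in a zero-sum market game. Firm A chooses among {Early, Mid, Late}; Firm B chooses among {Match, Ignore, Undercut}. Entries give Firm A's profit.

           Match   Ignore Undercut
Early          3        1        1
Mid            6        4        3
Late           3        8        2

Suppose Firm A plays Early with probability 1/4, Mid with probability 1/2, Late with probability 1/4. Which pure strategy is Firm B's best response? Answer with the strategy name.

If Firm B plays Match, Firm A's expected payoff is (1/4)·3 + (1/2)·6 + (1/4)·3 = 9/2.
If Firm B plays Ignore, Firm A's expected payoff is (1/4)·1 + (1/2)·4 + (1/4)·8 = 17/4.
If Firm B plays Undercut, Firm A's expected payoff is (1/4)·1 + (1/2)·3 + (1/4)·2 = 9/4.
Firm B minimizes Firm A's payoff; the smallest is 9/4, so the best response is Undercut.

Undercut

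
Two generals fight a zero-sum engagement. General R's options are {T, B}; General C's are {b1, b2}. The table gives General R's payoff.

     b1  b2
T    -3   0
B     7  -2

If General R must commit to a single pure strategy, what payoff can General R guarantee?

-2

Row minima: T → -3, B → -2.
The best of these is -2.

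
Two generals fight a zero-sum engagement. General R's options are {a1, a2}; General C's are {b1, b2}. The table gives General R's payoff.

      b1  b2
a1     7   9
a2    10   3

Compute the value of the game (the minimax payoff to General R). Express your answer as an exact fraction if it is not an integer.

23/3

Row minima: a1 → 7, a2 → 3; maximin = 7.
Column maxima: b1 → 10, b2 → 9; minimax = 9.
7 ≠ 9, so there is no saddle point; optimal play is mixed.
Let General R play a1 with probability p. Expected payoff against b1: 7p + 10(1−p) = −3p + 10; against b2: 9p + 3(1−p) = 6p + 3.
Setting these equal: −3p + 10 = 6p + 3 ⇒ −9p = -7 ⇒ p = 7/9, and the value is (-3)·(7/9) + 10 = 23/3.
For General C: with q = P(b1), equating a1's and a2's payoffs gives −2q + 9 = 7q + 3 ⇒ q = 2/3.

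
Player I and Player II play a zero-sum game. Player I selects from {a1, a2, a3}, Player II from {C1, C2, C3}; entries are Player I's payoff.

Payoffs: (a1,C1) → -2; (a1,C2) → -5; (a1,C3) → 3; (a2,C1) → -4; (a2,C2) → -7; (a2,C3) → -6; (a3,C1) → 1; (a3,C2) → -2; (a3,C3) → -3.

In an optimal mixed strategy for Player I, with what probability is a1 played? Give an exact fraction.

1/9

Row minima: a1 → -5, a2 → -7, a3 → -3; maximin = -3.
Column maxima: C1 → 1, C2 → -2, C3 → 3; minimax = -2.
-3 ≠ -2, so there is no saddle point; optimal play is mixed.
a2 is strictly dominated by a1, so Player I never plays it.
C1 is strictly dominated by C2 (it gives Player I strictly more in every row), so Player II never plays it.
On the remaining 2×2 (a1, a3 vs C2, C3):
Let Player I play a1 with probability p. Expected payoff against C2: (-5)p + (-2)(1−p) = −3p − 2; against C3: 3p + (-3)(1−p) = 6p − 3.
Setting these equal: −3p − 2 = 6p − 3 ⇒ −9p = -1 ⇒ p = 1/9, and the value is (-3)·(1/9) − 2 = -7/3.
For Player II: with q = P(C2), equating a1's and a3's payoffs gives −8q + 3 = q − 3 ⇒ q = 2/3.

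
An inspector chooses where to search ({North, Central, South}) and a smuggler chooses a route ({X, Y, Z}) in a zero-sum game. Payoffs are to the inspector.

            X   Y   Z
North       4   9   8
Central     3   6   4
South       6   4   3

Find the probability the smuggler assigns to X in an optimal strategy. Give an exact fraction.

Row minima: North → 4, Central → 3, South → 3; maximin = 4.
Column maxima: X → 6, Y → 9, Z → 8; minimax = 6.
4 ≠ 6, so there is no saddle point; optimal play is mixed.
Central is strictly dominated by North, so the inspector never plays it.
Y is strictly dominated by Z (it gives the inspector strictly more in every row), so the smuggler never plays it.
On the remaining 2×2 (North, South vs X, Z):
Let the inspector play North with probability p. Expected payoff against X: 4p + 6(1−p) = −2p + 6; against Z: 8p + 3(1−p) = 5p + 3.
Setting these equal: −2p + 6 = 5p + 3 ⇒ −7p = -3 ⇒ p = 3/7, and the value is (-2)·(3/7) + 6 = 36/7.
For the smuggler: with q = P(X), equating North's and South's payoffs gives −4q + 8 = 3q + 3 ⇒ q = 5/7.

5/7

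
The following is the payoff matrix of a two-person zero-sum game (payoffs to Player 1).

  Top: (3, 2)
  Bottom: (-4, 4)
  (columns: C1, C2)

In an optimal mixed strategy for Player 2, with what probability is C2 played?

7/9

Row minima: Top → 2, Bottom → -4; maximin = 2.
Column maxima: C1 → 3, C2 → 4; minimax = 3.
2 ≠ 3, so there is no saddle point; optimal play is mixed.
Let Player 1 play Top with probability p. Expected payoff against C1: 3p + (-4)(1−p) = 7p − 4; against C2: 2p + 4(1−p) = −2p + 4.
Setting these equal: 7p − 4 = −2p + 4 ⇒ 9p = 8 ⇒ p = 8/9, and the value is (7)·(8/9) − 4 = 20/9.
For Player 2: with q = P(C1), equating Top's and Bottom's payoffs gives q + 2 = −8q + 4 ⇒ q = 2/9.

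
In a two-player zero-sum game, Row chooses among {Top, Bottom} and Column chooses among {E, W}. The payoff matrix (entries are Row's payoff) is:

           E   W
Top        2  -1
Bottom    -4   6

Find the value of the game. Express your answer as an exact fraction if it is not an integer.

8/13

Row minima: Top → -1, Bottom → -4; maximin = -1.
Column maxima: E → 2, W → 6; minimax = 2.
-1 ≠ 2, so there is no saddle point; optimal play is mixed.
Let Row play Top with probability p. Expected payoff against E: 2p + (-4)(1−p) = 6p − 4; against W: (-1)p + 6(1−p) = −7p + 6.
Setting these equal: 6p − 4 = −7p + 6 ⇒ 13p = 10 ⇒ p = 10/13, and the value is (6)·(10/13) − 4 = 8/13.
For Column: with q = P(E), equating Top's and Bottom's payoffs gives 3q − 1 = −10q + 6 ⇒ q = 7/13.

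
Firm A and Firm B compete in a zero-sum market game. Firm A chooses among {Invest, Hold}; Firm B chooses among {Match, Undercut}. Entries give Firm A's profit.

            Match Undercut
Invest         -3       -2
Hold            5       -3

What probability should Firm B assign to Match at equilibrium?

Row minima: Invest → -3, Hold → -3; maximin = -3.
Column maxima: Match → 5, Undercut → -2; minimax = -2.
-3 ≠ -2, so there is no saddle point; optimal play is mixed.
Let Firm A play Invest with probability p. Expected payoff against Match: (-3)p + 5(1−p) = −8p + 5; against Undercut: (-2)p + (-3)(1−p) = p − 3.
Setting these equal: −8p + 5 = p − 3 ⇒ −9p = -8 ⇒ p = 8/9, and the value is (-8)·(8/9) + 5 = -19/9.
For Firm B: with q = P(Match), equating Invest's and Hold's payoffs gives −q − 2 = 8q − 3 ⇒ q = 1/9.

1/9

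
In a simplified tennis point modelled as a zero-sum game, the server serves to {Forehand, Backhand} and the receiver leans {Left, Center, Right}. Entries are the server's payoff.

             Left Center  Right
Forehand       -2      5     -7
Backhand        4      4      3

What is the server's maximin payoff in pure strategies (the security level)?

3

Row minima: Forehand → -7, Backhand → 3.
The best of these is 3.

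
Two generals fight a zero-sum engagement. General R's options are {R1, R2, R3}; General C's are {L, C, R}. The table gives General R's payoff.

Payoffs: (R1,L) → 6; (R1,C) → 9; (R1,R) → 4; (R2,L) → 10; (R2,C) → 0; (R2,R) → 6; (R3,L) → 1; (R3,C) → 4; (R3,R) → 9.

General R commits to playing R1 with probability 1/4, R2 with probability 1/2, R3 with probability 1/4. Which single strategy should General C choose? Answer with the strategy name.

C

If General C plays L, General R's expected payoff is (1/4)·6 + (1/2)·10 + (1/4)·1 = 27/4.
If General C plays C, General R's expected payoff is (1/4)·9 + (1/2)·0 + (1/4)·4 = 13/4.
If General C plays R, General R's expected payoff is (1/4)·4 + (1/2)·6 + (1/4)·9 = 25/4.
General C minimizes General R's payoff; the smallest is 13/4, so the best response is C.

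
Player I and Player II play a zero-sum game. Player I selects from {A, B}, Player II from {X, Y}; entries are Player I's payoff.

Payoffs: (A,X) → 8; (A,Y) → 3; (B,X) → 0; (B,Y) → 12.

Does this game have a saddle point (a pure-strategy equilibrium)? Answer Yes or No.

Row minima: A → 3, B → 0; maximin = 3.
Column maxima: X → 8, Y → 12; minimax = 8.
3 ≠ 8, so no pure-strategy equilibrium exists.

No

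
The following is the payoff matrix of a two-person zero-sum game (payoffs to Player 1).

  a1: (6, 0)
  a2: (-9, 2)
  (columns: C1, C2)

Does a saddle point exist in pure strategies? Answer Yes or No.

No

Row minima: a1 → 0, a2 → -9; maximin = 0.
Column maxima: C1 → 6, C2 → 2; minimax = 2.
0 ≠ 2, so no pure-strategy equilibrium exists.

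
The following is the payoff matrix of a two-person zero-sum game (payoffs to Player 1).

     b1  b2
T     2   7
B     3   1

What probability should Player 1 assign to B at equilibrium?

Row minima: T → 2, B → 1; maximin = 2.
Column maxima: b1 → 3, b2 → 7; minimax = 3.
2 ≠ 3, so there is no saddle point; optimal play is mixed.
Let Player 1 play T with probability p. Expected payoff against b1: 2p + 3(1−p) = −p + 3; against b2: 7p + 1(1−p) = 6p + 1.
Setting these equal: −p + 3 = 6p + 1 ⇒ −7p = -2 ⇒ p = 2/7, and the value is (-1)·(2/7) + 3 = 19/7.
For Player 2: with q = P(b1), equating T's and B's payoffs gives −5q + 7 = 2q + 1 ⇒ q = 6/7.

5/7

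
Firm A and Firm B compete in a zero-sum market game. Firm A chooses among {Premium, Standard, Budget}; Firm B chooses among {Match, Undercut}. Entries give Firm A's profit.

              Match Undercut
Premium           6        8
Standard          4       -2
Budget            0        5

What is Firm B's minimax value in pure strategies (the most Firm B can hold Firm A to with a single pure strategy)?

Column maxima: Match → 6, Undercut → 8.
The smallest of these is 6.

6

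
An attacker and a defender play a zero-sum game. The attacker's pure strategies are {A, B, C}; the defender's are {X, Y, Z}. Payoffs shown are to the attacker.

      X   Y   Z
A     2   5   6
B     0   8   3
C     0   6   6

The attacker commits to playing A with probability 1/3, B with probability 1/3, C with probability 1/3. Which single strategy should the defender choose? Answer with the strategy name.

X

If the defender plays X, the attacker's expected payoff is (1/3)·2 + (1/3)·0 + (1/3)·0 = 2/3.
If the defender plays Y, the attacker's expected payoff is (1/3)·5 + (1/3)·8 + (1/3)·6 = 19/3.
If the defender plays Z, the attacker's expected payoff is (1/3)·6 + (1/3)·3 + (1/3)·6 = 5.
The defender minimizes the attacker's payoff; the smallest is 2/3, so the best response is X.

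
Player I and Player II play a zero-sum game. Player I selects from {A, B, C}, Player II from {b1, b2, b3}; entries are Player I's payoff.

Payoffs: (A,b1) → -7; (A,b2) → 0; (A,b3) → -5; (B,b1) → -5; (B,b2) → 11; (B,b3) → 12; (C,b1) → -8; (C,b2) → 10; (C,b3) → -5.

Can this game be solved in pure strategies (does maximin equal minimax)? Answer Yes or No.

Yes

Row minima: A → -7, B → -5, C → -8; maximin = -5.
Column maxima: b1 → -5, b2 → 11, b3 → 12; minimax = -5.
maximin = minimax = -5, so a saddle point exists.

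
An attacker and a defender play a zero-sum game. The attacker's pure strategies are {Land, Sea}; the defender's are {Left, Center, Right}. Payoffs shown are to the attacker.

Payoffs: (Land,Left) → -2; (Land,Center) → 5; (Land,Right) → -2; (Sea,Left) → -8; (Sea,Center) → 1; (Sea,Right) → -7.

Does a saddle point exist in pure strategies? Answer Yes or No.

Row minima: Land → -2, Sea → -8; maximin = -2.
Column maxima: Left → -2, Center → 5, Right → -2; minimax = -2.
maximin = minimax = -2, so a saddle point exists.

Yes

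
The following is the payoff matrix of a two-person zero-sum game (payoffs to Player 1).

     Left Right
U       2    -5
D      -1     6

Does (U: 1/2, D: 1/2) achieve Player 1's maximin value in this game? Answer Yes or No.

Against Left this mix gives (1/2)·2 + (1/2)·(-1) = 1/2.
Against Right this mix gives (1/2)·(-5) + (1/2)·6 = 1/2.
All of Player 2's active replies (Left, Right) yield 1/2, and no column does worse for Player 1. The mix makes Player 2 indifferent and guarantees 1/2, so it is optimal.

Yes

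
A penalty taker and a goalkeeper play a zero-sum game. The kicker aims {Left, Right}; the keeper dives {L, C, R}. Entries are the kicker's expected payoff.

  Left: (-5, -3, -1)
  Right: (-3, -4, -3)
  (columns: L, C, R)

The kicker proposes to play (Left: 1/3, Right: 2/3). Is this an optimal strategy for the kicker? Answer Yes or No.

Yes

Against L this mix gives (1/3)·(-5) + (2/3)·(-3) = -11/3.
Against C this mix gives (1/3)·(-3) + (2/3)·(-4) = -11/3.
Against R this mix gives (1/3)·(-1) + (2/3)·(-3) = -7/3.
All of the keeper's active replies (L, C) yield -11/3, and no column does worse for the kicker. The mix makes the keeper indifferent and guarantees -11/3, so it is optimal.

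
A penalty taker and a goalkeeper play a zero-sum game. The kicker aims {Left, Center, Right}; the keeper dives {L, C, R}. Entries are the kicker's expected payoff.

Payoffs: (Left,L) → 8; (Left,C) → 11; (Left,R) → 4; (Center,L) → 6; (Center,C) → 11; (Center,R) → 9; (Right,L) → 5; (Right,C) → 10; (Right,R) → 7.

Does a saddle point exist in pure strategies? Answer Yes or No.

Row minima: Left → 4, Center → 6, Right → 5; maximin = 6.
Column maxima: L → 8, C → 11, R → 9; minimax = 8.
6 ≠ 8, so no pure-strategy equilibrium exists.

No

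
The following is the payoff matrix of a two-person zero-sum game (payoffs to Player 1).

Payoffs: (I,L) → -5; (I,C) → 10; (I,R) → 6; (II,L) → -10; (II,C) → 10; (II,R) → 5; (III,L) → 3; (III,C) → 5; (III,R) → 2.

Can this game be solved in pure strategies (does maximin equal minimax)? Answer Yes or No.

No

Row minima: I → -5, II → -10, III → 2; maximin = 2.
Column maxima: L → 3, C → 10, R → 6; minimax = 3.
2 ≠ 3, so no pure-strategy equilibrium exists.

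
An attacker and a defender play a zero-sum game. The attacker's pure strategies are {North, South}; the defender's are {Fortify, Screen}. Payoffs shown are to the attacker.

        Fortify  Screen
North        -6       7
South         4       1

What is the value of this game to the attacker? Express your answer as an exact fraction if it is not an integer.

17/8

Row minima: North → -6, South → 1; maximin = 1.
Column maxima: Fortify → 4, Screen → 7; minimax = 4.
1 ≠ 4, so there is no saddle point; optimal play is mixed.
Let the attacker play North with probability p. Expected payoff against Fortify: (-6)p + 4(1−p) = −10p + 4; against Screen: 7p + 1(1−p) = 6p + 1.
Setting these equal: −10p + 4 = 6p + 1 ⇒ −16p = -3 ⇒ p = 3/16, and the value is (-10)·(3/16) + 4 = 17/8.
For the defender: with q = P(Fortify), equating North's and South's payoffs gives −13q + 7 = 3q + 1 ⇒ q = 3/8.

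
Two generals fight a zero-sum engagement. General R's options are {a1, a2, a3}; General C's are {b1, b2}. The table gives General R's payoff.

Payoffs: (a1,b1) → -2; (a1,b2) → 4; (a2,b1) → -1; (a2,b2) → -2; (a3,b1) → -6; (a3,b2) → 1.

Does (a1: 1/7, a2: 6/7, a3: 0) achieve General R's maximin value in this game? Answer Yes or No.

Yes

Against b1 this mix gives (1/7)·(-2) + (6/7)·(-1) = -8/7.
Against b2 this mix gives (1/7)·4 + (6/7)·(-2) = -8/7.
All of General C's active replies (b1, b2) yield -8/7, and no column does worse for General R. The mix makes General C indifferent and guarantees -8/7, so it is optimal.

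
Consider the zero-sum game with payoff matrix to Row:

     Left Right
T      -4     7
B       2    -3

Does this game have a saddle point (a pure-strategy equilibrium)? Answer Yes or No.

No

Row minima: T → -4, B → -3; maximin = -3.
Column maxima: Left → 2, Right → 7; minimax = 2.
-3 ≠ 2, so no pure-strategy equilibrium exists.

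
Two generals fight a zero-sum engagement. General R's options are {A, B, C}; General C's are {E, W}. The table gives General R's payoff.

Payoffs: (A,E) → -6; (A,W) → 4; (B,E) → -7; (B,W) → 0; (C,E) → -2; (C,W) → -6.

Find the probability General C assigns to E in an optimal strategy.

Row minima: A → -6, B → -7, C → -6; maximin = -6.
Column maxima: E → -2, W → 4; minimax = -2.
-6 ≠ -2, so there is no saddle point; optimal play is mixed.
B is strictly dominated by A, so General R never plays it.
On the remaining 2×2 (A, C vs E, W):
Let General R play A with probability p. Expected payoff against E: (-6)p + (-2)(1−p) = −4p − 2; against W: 4p + (-6)(1−p) = 10p − 6.
Setting these equal: −4p − 2 = 10p − 6 ⇒ −14p = -4 ⇒ p = 2/7, and the value is (-4)·(2/7) − 2 = -22/7.
For General C: with q = P(E), equating A's and C's payoffs gives −10q + 4 = 4q − 6 ⇒ q = 5/7.

5/7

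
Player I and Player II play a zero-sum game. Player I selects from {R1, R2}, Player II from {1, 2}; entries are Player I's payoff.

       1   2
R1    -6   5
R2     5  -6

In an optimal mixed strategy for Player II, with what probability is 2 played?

1/2

Row minima: R1 → -6, R2 → -6; maximin = -6.
Column maxima: 1 → 5, 2 → 5; minimax = 5.
-6 ≠ 5, so there is no saddle point; optimal play is mixed.
Let Player I play R1 with probability p. Expected payoff against 1: (-6)p + 5(1−p) = −11p + 5; against 2: 5p + (-6)(1−p) = 11p − 6.
Setting these equal: −11p + 5 = 11p − 6 ⇒ −22p = -11 ⇒ p = 1/2, and the value is (-11)·(1/2) + 5 = -1/2.
For Player II: with q = P(1), equating R1's and R2's payoffs gives −11q + 5 = 11q − 6 ⇒ q = 1/2.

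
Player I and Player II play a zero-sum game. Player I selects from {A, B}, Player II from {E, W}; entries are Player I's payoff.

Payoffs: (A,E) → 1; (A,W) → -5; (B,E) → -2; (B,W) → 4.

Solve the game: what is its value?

Row minima: A → -5, B → -2; maximin = -2.
Column maxima: E → 1, W → 4; minimax = 1.
-2 ≠ 1, so there is no saddle point; optimal play is mixed.
Let Player I play A with probability p. Expected payoff against E: 1p + (-2)(1−p) = 3p − 2; against W: (-5)p + 4(1−p) = −9p + 4.
Setting these equal: 3p − 2 = −9p + 4 ⇒ 12p = 6 ⇒ p = 1/2, and the value is (3)·(1/2) − 2 = -1/2.
For Player II: with q = P(E), equating A's and B's payoffs gives 6q − 5 = −6q + 4 ⇒ q = 3/4.

-1/2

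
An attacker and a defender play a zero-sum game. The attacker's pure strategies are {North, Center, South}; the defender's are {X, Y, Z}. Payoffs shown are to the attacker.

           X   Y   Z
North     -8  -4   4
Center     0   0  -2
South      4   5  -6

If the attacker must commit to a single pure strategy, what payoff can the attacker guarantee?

Row minima: North → -8, Center → -2, South → -6.
The best of these is -2.

-2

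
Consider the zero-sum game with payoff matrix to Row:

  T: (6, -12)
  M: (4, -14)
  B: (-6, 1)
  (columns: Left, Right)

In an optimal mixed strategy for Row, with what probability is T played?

Row minima: T → -12, M → -14, B → -6; maximin = -6.
Column maxima: Left → 6, Right → 1; minimax = 1.
-6 ≠ 1, so there is no saddle point; optimal play is mixed.
M is strictly dominated by T, so Row never plays it.
On the remaining 2×2 (T, B vs Left, Right):
Let Row play T with probability p. Expected payoff against Left: 6p + (-6)(1−p) = 12p − 6; against Right: (-12)p + 1(1−p) = −13p + 1.
Setting these equal: 12p − 6 = −13p + 1 ⇒ 25p = 7 ⇒ p = 7/25, and the value is (12)·(7/25) − 6 = -66/25.
For Column: with q = P(Left), equating T's and B's payoffs gives 18q − 12 = −7q + 1 ⇒ q = 13/25.

7/25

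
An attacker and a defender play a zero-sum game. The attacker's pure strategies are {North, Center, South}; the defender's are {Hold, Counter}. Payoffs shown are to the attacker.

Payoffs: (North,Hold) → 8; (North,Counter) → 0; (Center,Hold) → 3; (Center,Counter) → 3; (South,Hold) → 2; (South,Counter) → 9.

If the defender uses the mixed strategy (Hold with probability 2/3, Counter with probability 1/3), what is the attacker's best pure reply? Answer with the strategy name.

Expected payoff of North: (2/3)·8 + (1/3)·0 = 16/3.
Expected payoff of Center: (2/3)·3 + (1/3)·3 = 3.
Expected payoff of South: (2/3)·2 + (1/3)·9 = 13/3.
The largest is 16/3, so the attacker's best response is North.

North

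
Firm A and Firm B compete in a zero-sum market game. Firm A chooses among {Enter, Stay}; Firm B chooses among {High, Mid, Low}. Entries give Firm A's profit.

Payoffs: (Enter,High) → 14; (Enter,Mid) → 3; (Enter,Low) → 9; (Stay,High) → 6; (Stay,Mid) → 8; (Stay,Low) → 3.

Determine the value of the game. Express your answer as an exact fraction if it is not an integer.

Row minima: Enter → 3, Stay → 3; maximin = 3.
Column maxima: High → 14, Mid → 8, Low → 9; minimax = 8.
3 ≠ 8, so there is no saddle point; optimal play is mixed.
High is strictly dominated by Low (it gives Firm A strictly more in every row), so Firm B never plays it.
On the remaining 2×2 (Enter, Stay vs Mid, Low):
Let Firm A play Enter with probability p. Expected payoff against Mid: 3p + 8(1−p) = −5p + 8; against Low: 9p + 3(1−p) = 6p + 3.
Setting these equal: −5p + 8 = 6p + 3 ⇒ −11p = -5 ⇒ p = 5/11, and the value is (-5)·(5/11) + 8 = 63/11.
For Firm B: with q = P(Mid), equating Enter's and Stay's payoffs gives −6q + 9 = 5q + 3 ⇒ q = 6/11.

63/11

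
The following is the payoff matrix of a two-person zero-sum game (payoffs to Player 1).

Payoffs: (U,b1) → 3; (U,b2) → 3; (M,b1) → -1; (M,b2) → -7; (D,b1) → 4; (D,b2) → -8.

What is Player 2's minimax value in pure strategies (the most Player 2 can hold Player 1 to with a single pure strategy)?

3

Column maxima: b1 → 4, b2 → 3.
The smallest of these is 3.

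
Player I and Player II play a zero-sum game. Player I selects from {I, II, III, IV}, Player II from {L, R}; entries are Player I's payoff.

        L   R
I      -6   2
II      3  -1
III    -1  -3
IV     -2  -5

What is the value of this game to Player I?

0

Row minima: I → -6, II → -1, III → -3, IV → -5; maximin = -1.
Column maxima: L → 3, R → 2; minimax = 2.
-1 ≠ 2, so there is no saddle point; optimal play is mixed.
III is strictly dominated by II, so Player I never plays it.
IV is strictly dominated by II, so Player I never plays it.
On the remaining 2×2 (I, II vs L, R):
Let Player I play I with probability p. Expected payoff against L: (-6)p + 3(1−p) = −9p + 3; against R: 2p + (-1)(1−p) = 3p − 1.
Setting these equal: −9p + 3 = 3p − 1 ⇒ −12p = -4 ⇒ p = 1/3, and the value is (-9)·(1/3) + 3 = 0.
For Player II: with q = P(L), equating I's and II's payoffs gives −8q + 2 = 4q − 1 ⇒ q = 1/4.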